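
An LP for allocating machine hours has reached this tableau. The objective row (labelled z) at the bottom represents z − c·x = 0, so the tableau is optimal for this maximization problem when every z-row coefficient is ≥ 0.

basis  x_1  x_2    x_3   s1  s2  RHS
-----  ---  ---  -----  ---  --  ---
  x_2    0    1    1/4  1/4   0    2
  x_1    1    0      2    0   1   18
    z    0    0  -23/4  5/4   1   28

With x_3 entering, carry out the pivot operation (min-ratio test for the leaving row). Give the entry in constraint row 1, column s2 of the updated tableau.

Ratio test on column x_3 — row 1: 2/(1/4) = 8; row 2: 18/2 = 9. Minimum is 8 at row 1 (x_2 leaves); pivot element 1/4.
Divide row 1 by 1/4; eliminate column x_3 from the other rows.
In the new row 1, the s2 entry is the old entry divided by the pivot: 0/(1/4) = 0.

0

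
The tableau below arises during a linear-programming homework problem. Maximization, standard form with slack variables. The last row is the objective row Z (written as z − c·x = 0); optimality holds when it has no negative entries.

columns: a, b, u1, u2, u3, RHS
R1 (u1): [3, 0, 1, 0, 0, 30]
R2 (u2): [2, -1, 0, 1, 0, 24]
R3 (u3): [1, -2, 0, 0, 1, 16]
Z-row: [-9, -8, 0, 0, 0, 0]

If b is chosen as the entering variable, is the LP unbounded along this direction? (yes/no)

yes

Every constraint-row entry in column b is ≤ 0, so increasing b is unbounded.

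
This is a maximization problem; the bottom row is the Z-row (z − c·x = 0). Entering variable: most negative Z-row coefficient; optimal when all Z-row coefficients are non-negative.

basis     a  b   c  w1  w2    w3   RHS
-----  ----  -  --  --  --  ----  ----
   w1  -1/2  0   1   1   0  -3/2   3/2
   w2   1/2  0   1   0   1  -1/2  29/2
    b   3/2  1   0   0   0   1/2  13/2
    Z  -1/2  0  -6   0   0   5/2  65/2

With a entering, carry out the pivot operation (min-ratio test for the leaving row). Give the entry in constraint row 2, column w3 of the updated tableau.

-2/3

Ratio test on column a — row 1: entry -1/2 ≤ 0; row 2: (29/2)/(1/2) = 29; row 3: (13/2)/(3/2) = 13/3. Minimum is 13/3 at row 3 (b leaves); pivot element 3/2.
Divide row 3 by 3/2; eliminate column a from the other rows.
Row 2 update in column w3: -1/2 − (1/2)·(1/3) = -2/3.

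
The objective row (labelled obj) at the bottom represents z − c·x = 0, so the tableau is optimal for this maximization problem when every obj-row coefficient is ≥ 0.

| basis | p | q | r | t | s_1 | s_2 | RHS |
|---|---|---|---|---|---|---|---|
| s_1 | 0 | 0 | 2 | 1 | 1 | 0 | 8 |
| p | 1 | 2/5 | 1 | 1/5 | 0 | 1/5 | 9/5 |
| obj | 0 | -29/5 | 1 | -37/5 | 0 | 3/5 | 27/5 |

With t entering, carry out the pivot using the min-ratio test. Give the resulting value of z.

323/5

Ratio test on column t — row 1: 8/1 = 8; row 2: (9/5)/(1/5) = 9. Minimum is 8 at row 1 (s_1 leaves); pivot element 1.
Pivot on row 1; the obj-row RHS becomes 27/5 − (-37/5)·8 = 323/5.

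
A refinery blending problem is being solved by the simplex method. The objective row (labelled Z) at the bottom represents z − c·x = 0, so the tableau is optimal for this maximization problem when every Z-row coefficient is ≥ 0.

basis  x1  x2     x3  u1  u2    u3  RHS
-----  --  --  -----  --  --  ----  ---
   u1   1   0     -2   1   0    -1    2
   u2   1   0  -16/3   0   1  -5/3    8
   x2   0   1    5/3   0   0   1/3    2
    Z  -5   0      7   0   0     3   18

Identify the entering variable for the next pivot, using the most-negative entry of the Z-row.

x1

Negative Z-row entries: x1: -5.
The most negative is -5 in column x1, so x1 enters.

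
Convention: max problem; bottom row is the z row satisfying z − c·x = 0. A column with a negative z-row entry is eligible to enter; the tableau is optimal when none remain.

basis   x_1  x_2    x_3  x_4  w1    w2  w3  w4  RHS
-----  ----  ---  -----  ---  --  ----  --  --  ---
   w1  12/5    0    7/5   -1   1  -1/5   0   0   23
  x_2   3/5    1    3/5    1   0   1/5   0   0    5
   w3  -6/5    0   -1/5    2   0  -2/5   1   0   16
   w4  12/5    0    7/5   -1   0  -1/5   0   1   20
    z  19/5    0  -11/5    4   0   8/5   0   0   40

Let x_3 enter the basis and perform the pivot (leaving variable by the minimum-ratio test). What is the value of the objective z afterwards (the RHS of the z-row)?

175/3

Ratio test on column x_3 — row 1: 23/(7/5) = 115/7; row 2: 5/(3/5) = 25/3; row 3: entry -1/5 ≤ 0; row 4: 20/(7/5) = 100/7. Minimum is 25/3 at row 2 (x_2 leaves); pivot element 3/5.
Pivot on row 2; the z-row RHS becomes 40 − (-11/5)·(25/3) = 175/3.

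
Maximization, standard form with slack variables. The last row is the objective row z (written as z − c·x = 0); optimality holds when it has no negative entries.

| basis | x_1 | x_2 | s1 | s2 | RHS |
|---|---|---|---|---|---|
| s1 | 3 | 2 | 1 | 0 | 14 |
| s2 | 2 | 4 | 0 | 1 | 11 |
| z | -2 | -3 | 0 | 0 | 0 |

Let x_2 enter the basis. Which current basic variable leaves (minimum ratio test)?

Column x_2 entries and ratios — s1: 14/2 = 7; s2: 11/4 = 11/4.
Smallest ratio is 11/4 in the row of s2, so s2 leaves.

s2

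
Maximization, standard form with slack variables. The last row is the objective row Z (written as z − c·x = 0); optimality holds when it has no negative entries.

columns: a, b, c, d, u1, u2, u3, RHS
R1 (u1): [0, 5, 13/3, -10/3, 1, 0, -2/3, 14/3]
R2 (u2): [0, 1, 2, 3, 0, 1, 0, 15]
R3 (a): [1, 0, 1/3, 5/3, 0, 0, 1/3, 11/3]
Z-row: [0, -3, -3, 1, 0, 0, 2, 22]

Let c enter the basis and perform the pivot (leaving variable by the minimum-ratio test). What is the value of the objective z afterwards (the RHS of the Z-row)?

328/13

Ratio test on column c — row 1: (14/3)/(13/3) = 14/13; row 2: 15/2 = 15/2; row 3: (11/3)/(1/3) = 11. Minimum is 14/13 at row 1 (u1 leaves); pivot element 13/3.
Pivot on row 1; the Z-row RHS becomes 22 − (-3)·(14/13) = 328/13.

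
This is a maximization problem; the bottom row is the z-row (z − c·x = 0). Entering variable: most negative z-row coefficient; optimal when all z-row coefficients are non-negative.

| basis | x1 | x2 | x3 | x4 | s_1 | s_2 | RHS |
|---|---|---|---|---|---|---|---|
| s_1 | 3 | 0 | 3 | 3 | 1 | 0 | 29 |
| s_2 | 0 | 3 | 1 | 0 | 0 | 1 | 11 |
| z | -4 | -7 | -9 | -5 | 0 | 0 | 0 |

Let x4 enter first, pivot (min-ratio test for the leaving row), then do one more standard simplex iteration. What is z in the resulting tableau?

74

Ratio test on column x4 — row 1: 29/3 = 29/3; row 2: entry 0 ≤ 0. Minimum is 29/3 at row 1 (s_1 leaves); pivot element 3.
Pivot on row 1; the z-row RHS becomes 0 − (-5)·(29/3) = 145/3.
Next entering variable (most negative z-row entry -7): x2.
Ratio test on column x2 — row 1: entry 0 ≤ 0; row 2: 11/3 = 11/3. Minimum is 11/3 at row 2 (s_2 leaves); pivot element 3.
After the second pivot the z-row RHS is 145/3 − (-7)·(11/3) = 74.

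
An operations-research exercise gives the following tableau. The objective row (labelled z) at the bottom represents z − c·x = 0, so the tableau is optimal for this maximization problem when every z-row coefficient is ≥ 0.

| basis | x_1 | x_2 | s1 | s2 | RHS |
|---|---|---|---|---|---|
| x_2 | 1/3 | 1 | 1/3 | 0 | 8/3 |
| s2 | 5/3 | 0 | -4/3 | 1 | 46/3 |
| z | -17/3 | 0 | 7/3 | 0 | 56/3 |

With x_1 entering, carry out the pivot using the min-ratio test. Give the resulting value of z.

64

Ratio test on column x_1 — row 1: (8/3)/(1/3) = 8; row 2: (46/3)/(5/3) = 46/5. Minimum is 8 at row 1 (x_2 leaves); pivot element 1/3.
Pivot on row 1; the z-row RHS becomes 56/3 − (-17/3)·8 = 64.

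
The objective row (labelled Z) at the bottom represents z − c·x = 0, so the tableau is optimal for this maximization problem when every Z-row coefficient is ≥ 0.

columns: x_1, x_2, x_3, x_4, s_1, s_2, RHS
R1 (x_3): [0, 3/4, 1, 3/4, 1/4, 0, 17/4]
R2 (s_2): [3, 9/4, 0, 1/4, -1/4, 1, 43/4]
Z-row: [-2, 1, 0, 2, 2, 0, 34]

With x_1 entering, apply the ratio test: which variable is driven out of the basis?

s_2

Column x_1 entries and ratios — x_3: 0 ≤ 0, skip; s_2: (43/4)/3 = 43/12.
Smallest ratio is 43/12 in the row of s_2, so s_2 leaves.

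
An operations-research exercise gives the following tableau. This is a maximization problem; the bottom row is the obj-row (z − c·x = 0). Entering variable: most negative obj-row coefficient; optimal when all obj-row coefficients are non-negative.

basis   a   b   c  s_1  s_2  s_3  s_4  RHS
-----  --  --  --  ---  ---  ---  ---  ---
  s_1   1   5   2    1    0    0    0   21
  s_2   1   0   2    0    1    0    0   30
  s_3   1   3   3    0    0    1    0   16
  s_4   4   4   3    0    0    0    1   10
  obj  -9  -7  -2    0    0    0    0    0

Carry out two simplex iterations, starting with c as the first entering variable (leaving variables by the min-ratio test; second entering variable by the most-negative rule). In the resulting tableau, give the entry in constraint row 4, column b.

1

Ratio test on column c — row 1: 21/2 = 21/2; row 2: 30/2 = 15; row 3: 16/3 = 16/3; row 4: 10/3 = 10/3. Minimum is 10/3 at row 4 (s_4 leaves); pivot element 3.
Divide row 4 by 3; eliminate column c from the other rows.
Second iteration: most negative obj-row entry is -19/3 in column a, so a enters.
Ratio test on column a — row 1: entry -5/3 ≤ 0; row 2: entry -5/3 ≤ 0; row 3: entry -3 ≤ 0; row 4: (10/3)/(4/3) = 5/2. Minimum is 5/2 at row 4 (c leaves); pivot element 4/3.
Divide row 4 by 4/3; eliminate column a from the other rows.
After both pivots, the entry at constraint row 4, column b is 1.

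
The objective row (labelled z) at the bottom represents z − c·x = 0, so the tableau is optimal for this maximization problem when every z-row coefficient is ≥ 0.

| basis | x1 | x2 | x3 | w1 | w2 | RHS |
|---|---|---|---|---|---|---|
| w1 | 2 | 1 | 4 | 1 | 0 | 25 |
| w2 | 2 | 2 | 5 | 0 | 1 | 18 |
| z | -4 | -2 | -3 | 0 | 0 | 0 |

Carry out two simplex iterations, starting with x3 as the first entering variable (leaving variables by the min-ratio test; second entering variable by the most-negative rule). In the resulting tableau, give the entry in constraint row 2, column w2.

1/2

Ratio test on column x3 — row 1: 25/4 = 25/4; row 2: 18/5 = 18/5. Minimum is 18/5 at row 2 (w2 leaves); pivot element 5.
Divide row 2 by 5; eliminate column x3 from the other rows.
Second iteration: most negative z-row entry is -14/5 in column x1, so x1 enters.
Ratio test on column x1 — row 1: (53/5)/(2/5) = 53/2; row 2: (18/5)/(2/5) = 9. Minimum is 9 at row 2 (x3 leaves); pivot element 2/5.
Divide row 2 by 2/5; eliminate column x1 from the other rows.
After both pivots, the entry at constraint row 2, column w2 is 1/2.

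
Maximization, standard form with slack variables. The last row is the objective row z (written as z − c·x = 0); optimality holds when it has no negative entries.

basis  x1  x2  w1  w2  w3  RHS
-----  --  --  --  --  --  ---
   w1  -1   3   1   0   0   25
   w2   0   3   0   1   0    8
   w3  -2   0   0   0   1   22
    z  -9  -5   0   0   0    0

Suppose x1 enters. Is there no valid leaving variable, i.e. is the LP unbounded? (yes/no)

yes

Every constraint-row entry in column x1 is ≤ 0, so increasing x1 is unbounded.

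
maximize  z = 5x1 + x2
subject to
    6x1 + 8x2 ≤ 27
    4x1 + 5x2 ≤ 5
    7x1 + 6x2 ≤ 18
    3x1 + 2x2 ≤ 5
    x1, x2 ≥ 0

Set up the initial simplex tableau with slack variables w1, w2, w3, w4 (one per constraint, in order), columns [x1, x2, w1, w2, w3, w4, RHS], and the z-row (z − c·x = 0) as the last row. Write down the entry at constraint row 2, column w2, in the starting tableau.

1

Slack w2 belongs to constraint 2; its column is the unit vector e_2, so the entry in row 2 is 1.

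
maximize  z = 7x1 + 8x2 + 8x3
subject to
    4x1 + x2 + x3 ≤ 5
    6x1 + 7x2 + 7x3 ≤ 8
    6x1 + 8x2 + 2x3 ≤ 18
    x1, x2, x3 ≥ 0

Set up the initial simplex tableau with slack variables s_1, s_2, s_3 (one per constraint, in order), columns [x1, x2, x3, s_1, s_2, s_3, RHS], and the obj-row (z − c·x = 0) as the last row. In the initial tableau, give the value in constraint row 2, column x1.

6

Constraint 2 has coefficient 6 on x1.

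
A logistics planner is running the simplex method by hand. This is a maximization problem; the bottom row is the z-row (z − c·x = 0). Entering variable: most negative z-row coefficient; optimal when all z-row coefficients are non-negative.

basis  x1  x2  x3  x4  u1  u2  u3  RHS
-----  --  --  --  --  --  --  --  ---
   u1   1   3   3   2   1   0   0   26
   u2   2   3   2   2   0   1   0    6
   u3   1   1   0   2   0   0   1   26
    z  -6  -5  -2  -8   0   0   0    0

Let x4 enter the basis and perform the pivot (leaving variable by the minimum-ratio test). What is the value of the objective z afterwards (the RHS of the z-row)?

24

Ratio test on column x4 — row 1: 26/2 = 13; row 2: 6/2 = 3; row 3: 26/2 = 13. Minimum is 3 at row 2 (u2 leaves); pivot element 2.
Pivot on row 2; the z-row RHS becomes 0 − (-8)·3 = 24.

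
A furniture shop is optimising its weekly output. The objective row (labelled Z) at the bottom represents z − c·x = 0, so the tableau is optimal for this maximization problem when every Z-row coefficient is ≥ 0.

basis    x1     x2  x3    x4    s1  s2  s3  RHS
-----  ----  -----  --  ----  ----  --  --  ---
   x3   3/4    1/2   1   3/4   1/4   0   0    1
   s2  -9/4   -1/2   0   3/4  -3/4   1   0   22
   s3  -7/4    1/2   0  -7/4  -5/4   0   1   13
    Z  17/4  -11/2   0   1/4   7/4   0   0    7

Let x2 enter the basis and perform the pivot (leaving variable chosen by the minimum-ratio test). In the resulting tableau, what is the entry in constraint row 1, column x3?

Ratio test on column x2 — row 1: 1/(1/2) = 2; row 2: entry -1/2 ≤ 0; row 3: 13/(1/2) = 26. Minimum is 2 at row 1 (x3 leaves); pivot element 1/2.
Divide row 1 by 1/2; eliminate column x2 from the other rows.
In the new row 1, the x3 entry is the old entry divided by the pivot: 1/(1/2) = 2.

2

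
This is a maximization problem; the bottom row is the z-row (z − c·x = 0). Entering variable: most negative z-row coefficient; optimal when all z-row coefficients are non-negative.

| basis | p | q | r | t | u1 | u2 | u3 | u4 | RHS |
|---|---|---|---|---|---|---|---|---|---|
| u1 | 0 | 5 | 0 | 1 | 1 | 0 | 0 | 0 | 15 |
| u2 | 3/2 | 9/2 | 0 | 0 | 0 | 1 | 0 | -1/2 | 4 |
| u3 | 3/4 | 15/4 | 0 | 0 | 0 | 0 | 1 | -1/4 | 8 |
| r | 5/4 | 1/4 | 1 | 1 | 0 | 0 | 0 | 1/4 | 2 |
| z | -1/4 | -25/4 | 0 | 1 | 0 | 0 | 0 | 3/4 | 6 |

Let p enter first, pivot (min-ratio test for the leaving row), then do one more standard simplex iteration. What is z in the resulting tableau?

184/21

Ratio test on column p — row 1: entry 0 ≤ 0; row 2: 4/(3/2) = 8/3; row 3: 8/(3/4) = 32/3; row 4: 2/(5/4) = 8/5. Minimum is 8/5 at row 4 (r leaves); pivot element 5/4.
Pivot on row 4; the z-row RHS becomes 6 − (-1/4)·(8/5) = 32/5.
Next entering variable (most negative z-row entry -31/5): q.
Ratio test on column q — row 1: 15/5 = 3; row 2: (8/5)/(21/5) = 8/21; row 3: (34/5)/(18/5) = 17/9; row 4: (8/5)/(1/5) = 8. Minimum is 8/21 at row 2 (u2 leaves); pivot element 21/5.
After the second pivot the z-row RHS is 32/5 − (-31/5)·(8/21) = 184/21.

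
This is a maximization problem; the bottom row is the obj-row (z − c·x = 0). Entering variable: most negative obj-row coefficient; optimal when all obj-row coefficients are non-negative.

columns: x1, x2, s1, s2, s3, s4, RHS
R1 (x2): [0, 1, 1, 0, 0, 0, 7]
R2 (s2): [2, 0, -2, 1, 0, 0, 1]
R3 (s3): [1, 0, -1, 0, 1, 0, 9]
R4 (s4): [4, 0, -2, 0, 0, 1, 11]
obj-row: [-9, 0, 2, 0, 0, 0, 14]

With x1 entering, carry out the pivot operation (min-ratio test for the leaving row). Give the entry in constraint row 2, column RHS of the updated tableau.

1/2

Ratio test on column x1 — row 1: entry 0 ≤ 0; row 2: 1/2 = 1/2; row 3: 9/1 = 9; row 4: 11/4 = 11/4. Minimum is 1/2 at row 2 (s2 leaves); pivot element 2.
Divide row 2 by 2; eliminate column x1 from the other rows.
In the new row 2, the RHS entry is the old entry divided by the pivot: 1/2 = 1/2.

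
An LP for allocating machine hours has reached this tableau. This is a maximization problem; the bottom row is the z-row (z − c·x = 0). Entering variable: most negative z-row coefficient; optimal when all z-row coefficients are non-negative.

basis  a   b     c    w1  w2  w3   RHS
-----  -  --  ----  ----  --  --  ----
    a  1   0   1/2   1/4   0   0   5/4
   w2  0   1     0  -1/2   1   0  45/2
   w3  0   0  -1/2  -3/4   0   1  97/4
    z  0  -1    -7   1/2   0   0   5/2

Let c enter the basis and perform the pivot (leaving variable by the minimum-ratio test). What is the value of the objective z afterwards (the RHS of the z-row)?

20

Ratio test on column c — row 1: (5/4)/(1/2) = 5/2; row 2: entry 0 ≤ 0; row 3: entry -1/2 ≤ 0. Minimum is 5/2 at row 1 (a leaves); pivot element 1/2.
Pivot on row 1; the z-row RHS becomes 5/2 − (-7)·(5/2) = 20.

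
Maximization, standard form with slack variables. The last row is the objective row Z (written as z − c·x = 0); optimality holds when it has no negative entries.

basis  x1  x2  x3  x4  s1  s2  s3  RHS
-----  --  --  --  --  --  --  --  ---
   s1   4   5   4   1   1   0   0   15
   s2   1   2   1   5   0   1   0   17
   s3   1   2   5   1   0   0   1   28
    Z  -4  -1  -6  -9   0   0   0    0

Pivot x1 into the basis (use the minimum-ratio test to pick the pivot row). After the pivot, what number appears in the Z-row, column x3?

-2

Ratio test on column x1 — row 1: 15/4 = 15/4; row 2: 17/1 = 17; row 3: 28/1 = 28. Minimum is 15/4 at row 1 (s1 leaves); pivot element 4.
Divide row 1 by 4; eliminate column x1 from the other rows.
Z-row update in column x3: -6 − (-4)·1 = -2.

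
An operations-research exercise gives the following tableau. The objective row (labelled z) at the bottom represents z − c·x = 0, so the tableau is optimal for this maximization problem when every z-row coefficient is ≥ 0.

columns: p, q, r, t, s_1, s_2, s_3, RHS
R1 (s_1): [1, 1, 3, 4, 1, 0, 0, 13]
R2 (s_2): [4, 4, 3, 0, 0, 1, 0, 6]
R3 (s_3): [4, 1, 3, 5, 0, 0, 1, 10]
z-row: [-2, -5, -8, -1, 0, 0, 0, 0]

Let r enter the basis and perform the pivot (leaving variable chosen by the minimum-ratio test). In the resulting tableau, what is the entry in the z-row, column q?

17/3

Ratio test on column r — row 1: 13/3 = 13/3; row 2: 6/3 = 2; row 3: 10/3 = 10/3. Minimum is 2 at row 2 (s_2 leaves); pivot element 3.
Divide row 2 by 3; eliminate column r from the other rows.
z-row update in column q: -5 − (-8)·(4/3) = 17/3.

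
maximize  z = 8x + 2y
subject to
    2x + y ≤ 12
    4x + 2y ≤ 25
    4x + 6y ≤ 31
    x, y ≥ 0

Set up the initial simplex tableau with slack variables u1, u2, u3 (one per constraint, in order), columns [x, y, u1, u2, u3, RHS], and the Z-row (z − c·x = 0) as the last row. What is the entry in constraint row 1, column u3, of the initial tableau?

Slack u3 belongs to constraint 3; its column is the unit vector e_3, so the entry in row 1 is 0.

0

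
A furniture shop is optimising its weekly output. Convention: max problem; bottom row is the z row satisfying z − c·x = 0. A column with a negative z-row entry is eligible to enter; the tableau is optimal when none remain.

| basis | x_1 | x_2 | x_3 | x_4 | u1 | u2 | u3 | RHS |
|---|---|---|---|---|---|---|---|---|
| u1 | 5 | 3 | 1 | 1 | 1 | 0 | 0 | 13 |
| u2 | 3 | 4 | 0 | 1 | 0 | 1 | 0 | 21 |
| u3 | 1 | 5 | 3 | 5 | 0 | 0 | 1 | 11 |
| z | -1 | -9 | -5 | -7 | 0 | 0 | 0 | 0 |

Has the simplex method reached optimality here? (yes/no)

no

The z-row has a negative entry -9 in column x_2, so it is not optimal.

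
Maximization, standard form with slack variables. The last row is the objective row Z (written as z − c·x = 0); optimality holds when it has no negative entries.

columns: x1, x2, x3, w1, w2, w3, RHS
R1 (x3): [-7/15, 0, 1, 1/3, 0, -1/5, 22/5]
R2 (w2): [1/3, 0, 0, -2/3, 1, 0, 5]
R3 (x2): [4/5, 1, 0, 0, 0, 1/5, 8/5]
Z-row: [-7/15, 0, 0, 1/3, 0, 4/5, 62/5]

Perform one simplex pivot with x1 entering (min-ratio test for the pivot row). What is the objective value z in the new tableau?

40/3

Ratio test on column x1 — row 1: entry -7/15 ≤ 0; row 2: 5/(1/3) = 15; row 3: (8/5)/(4/5) = 2. Minimum is 2 at row 3 (x2 leaves); pivot element 4/5.
Pivot on row 3; the Z-row RHS becomes 62/5 − (-7/15)·2 = 40/3.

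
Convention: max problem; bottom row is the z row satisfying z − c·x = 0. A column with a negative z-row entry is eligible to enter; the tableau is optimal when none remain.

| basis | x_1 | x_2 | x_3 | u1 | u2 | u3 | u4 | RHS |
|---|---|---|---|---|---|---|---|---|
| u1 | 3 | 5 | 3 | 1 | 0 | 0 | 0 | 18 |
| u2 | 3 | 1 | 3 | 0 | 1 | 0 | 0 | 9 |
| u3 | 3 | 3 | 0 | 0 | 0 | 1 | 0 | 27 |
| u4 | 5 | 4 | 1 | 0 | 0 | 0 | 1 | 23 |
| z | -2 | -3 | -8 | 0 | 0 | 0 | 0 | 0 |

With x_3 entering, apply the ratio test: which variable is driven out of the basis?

Column x_3 entries and ratios — u1: 18/3 = 6; u2: 9/3 = 3; u3: 0 ≤ 0, skip; u4: 23/1 = 23.
Smallest ratio is 3 in the row of u2, so u2 leaves.

u2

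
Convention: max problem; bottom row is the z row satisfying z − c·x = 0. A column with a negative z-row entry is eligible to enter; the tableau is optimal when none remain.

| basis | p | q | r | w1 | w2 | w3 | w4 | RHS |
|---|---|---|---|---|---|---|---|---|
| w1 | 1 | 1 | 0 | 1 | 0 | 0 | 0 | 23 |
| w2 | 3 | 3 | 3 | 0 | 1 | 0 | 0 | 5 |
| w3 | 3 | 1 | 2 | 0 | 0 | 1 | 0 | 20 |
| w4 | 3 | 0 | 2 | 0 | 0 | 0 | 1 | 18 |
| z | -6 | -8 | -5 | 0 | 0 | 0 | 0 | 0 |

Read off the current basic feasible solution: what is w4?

w4 is basic (row 4); its value is the RHS of that row, 18.

18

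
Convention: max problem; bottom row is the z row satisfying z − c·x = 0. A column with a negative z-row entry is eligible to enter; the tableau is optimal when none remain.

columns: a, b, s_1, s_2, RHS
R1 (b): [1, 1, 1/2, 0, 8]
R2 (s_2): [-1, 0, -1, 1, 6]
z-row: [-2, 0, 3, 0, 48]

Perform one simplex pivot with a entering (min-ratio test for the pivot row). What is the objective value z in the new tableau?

64

Ratio test on column a — row 1: 8/1 = 8; row 2: entry -1 ≤ 0. Minimum is 8 at row 1 (b leaves); pivot element 1.
Pivot on row 1; the z-row RHS becomes 48 − (-2)·8 = 64.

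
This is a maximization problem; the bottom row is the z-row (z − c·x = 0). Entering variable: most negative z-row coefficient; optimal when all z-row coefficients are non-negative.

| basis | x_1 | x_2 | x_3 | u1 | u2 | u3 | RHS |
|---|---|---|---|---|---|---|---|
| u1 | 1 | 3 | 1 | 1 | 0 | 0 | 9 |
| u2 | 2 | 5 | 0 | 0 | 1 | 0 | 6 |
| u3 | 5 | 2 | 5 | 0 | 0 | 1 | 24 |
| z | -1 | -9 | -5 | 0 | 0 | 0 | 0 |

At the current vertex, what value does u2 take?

u2 is basic (row 2); its value is the RHS of that row, 6.

6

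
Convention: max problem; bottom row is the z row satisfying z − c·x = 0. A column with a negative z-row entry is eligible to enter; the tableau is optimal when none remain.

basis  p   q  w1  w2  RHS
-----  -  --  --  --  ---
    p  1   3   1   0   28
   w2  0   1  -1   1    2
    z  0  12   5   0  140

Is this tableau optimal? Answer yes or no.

Every z-row coefficient is ≥ 0, so the tableau is optimal.

yes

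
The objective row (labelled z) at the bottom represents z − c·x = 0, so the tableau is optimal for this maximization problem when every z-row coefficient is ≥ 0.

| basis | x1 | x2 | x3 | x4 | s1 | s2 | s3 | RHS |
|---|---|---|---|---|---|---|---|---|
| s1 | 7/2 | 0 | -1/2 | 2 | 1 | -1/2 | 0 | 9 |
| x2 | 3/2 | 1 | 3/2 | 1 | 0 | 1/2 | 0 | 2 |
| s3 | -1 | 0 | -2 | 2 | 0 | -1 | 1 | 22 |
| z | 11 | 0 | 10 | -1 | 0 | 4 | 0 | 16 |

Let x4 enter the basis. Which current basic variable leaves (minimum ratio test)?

Column x4 entries and ratios — s1: 9/2 = 9/2; x2: 2/1 = 2; s3: 22/2 = 11.
Smallest ratio is 2 in the row of x2, so x2 leaves.

x2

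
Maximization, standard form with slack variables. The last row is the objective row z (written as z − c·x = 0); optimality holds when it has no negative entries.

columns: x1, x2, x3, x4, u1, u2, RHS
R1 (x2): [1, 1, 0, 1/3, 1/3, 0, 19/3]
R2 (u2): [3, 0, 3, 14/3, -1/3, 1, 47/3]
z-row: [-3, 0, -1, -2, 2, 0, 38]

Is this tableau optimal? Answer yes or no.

The z-row has a negative entry -3 in column x1, so it is not optimal.

no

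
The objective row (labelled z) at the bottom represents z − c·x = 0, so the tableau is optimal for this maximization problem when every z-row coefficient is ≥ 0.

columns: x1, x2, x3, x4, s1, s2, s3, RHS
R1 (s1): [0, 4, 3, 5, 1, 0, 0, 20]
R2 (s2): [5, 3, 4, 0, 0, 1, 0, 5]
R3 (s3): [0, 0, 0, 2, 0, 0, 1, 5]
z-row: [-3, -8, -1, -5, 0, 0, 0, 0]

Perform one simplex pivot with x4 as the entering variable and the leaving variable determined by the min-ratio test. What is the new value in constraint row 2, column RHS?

5

Ratio test on column x4 — row 1: 20/5 = 4; row 2: entry 0 ≤ 0; row 3: 5/2 = 5/2. Minimum is 5/2 at row 3 (s3 leaves); pivot element 2.
Divide row 3 by 2; eliminate column x4 from the other rows.
Row 2 update in column RHS: 5 − 0·(5/2) = 5.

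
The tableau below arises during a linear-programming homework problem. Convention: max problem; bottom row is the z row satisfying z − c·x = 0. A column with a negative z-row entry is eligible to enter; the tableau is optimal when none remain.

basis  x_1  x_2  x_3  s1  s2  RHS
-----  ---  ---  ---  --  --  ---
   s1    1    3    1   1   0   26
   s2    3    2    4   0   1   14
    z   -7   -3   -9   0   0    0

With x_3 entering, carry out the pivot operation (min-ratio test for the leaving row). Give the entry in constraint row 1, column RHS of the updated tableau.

Ratio test on column x_3 — row 1: 26/1 = 26; row 2: 14/4 = 7/2. Minimum is 7/2 at row 2 (s2 leaves); pivot element 4.
Divide row 2 by 4; eliminate column x_3 from the other rows.
Row 1 update in column RHS: 26 − 1·(7/2) = 45/2.

45/2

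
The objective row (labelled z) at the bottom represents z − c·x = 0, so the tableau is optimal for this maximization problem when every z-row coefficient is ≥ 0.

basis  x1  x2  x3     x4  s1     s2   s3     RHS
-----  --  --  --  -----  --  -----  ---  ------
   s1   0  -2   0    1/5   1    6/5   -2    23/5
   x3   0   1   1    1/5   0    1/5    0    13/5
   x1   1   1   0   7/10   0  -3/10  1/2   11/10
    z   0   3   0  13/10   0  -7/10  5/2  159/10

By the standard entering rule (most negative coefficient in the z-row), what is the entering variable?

Negative z-row entries: s2: -7/10.
The most negative is -7/10 in column s2, so s2 enters.

s2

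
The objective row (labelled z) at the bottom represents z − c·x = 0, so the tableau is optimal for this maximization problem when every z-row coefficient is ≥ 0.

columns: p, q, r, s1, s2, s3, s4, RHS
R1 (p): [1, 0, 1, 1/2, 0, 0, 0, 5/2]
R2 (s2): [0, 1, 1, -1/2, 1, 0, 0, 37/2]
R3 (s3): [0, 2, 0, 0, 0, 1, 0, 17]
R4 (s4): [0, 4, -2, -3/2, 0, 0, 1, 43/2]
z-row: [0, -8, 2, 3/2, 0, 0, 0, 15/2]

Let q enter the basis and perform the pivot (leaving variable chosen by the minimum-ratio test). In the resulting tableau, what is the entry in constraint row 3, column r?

Ratio test on column q — row 1: entry 0 ≤ 0; row 2: (37/2)/1 = 37/2; row 3: 17/2 = 17/2; row 4: (43/2)/4 = 43/8. Minimum is 43/8 at row 4 (s4 leaves); pivot element 4.
Divide row 4 by 4; eliminate column q from the other rows.
Row 3 update in column r: 0 − 2·(-1/2) = 1.

1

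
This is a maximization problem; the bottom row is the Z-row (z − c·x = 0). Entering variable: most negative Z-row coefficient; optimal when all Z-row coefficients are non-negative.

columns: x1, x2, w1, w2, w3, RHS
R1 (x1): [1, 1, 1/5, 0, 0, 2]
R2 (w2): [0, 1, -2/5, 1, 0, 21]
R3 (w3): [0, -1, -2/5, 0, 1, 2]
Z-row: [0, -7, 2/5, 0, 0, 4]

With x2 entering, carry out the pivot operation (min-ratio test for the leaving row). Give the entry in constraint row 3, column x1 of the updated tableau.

Ratio test on column x2 — row 1: 2/1 = 2; row 2: 21/1 = 21; row 3: entry -1 ≤ 0. Minimum is 2 at row 1 (x1 leaves); pivot element 1.
Divide row 1 by 1; eliminate column x2 from the other rows.
Row 3 update in column x1: 0 − (-1)·1 = 1.

1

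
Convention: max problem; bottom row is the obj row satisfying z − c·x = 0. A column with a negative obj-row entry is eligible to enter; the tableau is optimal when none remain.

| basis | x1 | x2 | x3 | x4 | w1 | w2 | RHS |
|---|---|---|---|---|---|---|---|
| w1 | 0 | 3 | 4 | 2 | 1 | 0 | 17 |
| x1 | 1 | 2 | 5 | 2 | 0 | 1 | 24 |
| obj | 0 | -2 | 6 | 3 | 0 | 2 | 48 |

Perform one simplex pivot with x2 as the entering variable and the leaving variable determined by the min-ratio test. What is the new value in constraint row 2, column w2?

Ratio test on column x2 — row 1: 17/3 = 17/3; row 2: 24/2 = 12. Minimum is 17/3 at row 1 (w1 leaves); pivot element 3.
Divide row 1 by 3; eliminate column x2 from the other rows.
Row 2 update in column w2: 1 − 2·0 = 1.

1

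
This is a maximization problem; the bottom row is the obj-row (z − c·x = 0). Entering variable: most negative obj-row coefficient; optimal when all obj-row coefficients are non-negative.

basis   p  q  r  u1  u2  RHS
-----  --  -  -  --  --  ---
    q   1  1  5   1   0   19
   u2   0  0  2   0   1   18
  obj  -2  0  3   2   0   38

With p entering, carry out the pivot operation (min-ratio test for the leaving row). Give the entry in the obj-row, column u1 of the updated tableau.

4

Ratio test on column p — row 1: 19/1 = 19; row 2: entry 0 ≤ 0. Minimum is 19 at row 1 (q leaves); pivot element 1.
Divide row 1 by 1; eliminate column p from the other rows.
obj-row update in column u1: 2 − (-2)·1 = 4.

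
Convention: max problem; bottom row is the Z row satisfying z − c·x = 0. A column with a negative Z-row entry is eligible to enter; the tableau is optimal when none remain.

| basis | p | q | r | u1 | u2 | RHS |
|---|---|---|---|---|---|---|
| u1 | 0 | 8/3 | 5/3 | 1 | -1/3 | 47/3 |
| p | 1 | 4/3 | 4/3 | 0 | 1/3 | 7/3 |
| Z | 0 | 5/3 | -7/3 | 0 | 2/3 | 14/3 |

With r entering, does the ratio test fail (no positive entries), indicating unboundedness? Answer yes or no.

no

Column r has positive entries in row(s) 1, 2, so the ratio test bounds it — not unbounded.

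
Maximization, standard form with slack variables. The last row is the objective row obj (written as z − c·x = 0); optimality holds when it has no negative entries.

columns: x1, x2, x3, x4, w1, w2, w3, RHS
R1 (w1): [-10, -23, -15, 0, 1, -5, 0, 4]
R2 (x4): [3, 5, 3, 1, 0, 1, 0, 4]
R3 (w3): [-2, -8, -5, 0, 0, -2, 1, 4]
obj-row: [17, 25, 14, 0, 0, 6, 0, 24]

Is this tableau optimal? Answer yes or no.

yes

Every obj-row coefficient is ≥ 0, so the tableau is optimal.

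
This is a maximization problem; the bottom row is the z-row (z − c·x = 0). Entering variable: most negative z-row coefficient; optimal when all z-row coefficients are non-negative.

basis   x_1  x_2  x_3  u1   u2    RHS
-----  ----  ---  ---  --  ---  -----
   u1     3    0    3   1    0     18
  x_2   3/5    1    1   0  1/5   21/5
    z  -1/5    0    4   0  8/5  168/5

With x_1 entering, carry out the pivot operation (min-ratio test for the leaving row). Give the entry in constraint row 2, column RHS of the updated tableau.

Ratio test on column x_1 — row 1: 18/3 = 6; row 2: (21/5)/(3/5) = 7. Minimum is 6 at row 1 (u1 leaves); pivot element 3.
Divide row 1 by 3; eliminate column x_1 from the other rows.
Row 2 update in column RHS: 21/5 − (3/5)·6 = 3/5.

3/5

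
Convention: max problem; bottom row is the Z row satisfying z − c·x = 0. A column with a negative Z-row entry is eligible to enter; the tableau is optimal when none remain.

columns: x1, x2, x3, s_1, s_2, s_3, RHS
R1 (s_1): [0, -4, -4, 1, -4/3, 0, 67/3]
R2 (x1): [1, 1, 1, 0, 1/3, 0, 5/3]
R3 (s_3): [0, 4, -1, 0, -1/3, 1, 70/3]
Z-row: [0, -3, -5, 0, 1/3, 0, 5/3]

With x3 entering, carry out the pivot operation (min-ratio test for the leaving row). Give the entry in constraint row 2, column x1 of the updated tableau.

1

Ratio test on column x3 — row 1: entry -4 ≤ 0; row 2: (5/3)/1 = 5/3; row 3: entry -1 ≤ 0. Minimum is 5/3 at row 2 (x1 leaves); pivot element 1.
Divide row 2 by 1; eliminate column x3 from the other rows.
In the new row 2, the x1 entry is the old entry divided by the pivot: 1/1 = 1.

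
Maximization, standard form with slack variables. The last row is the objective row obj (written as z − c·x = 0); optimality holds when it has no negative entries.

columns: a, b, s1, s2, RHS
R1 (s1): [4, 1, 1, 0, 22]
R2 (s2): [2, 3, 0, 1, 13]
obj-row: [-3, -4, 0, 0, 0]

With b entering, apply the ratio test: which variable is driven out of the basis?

s2

Column b entries and ratios — s1: 22/1 = 22; s2: 13/3 = 13/3.
Smallest ratio is 13/3 in the row of s2, so s2 leaves.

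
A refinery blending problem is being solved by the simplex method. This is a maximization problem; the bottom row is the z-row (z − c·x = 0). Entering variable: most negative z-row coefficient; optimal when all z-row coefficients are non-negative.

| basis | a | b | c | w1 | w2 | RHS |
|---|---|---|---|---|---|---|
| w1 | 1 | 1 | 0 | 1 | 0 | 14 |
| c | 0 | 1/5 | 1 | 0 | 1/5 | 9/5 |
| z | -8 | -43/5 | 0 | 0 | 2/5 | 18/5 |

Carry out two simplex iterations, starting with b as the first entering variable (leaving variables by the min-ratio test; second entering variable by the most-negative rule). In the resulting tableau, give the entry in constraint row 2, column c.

5

Ratio test on column b — row 1: 14/1 = 14; row 2: (9/5)/(1/5) = 9. Minimum is 9 at row 2 (c leaves); pivot element 1/5.
Divide row 2 by 1/5; eliminate column b from the other rows.
Second iteration: most negative z-row entry is -8 in column a, so a enters.
Ratio test on column a — row 1: 5/1 = 5; row 2: entry 0 ≤ 0. Minimum is 5 at row 1 (w1 leaves); pivot element 1.
Divide row 1 by 1; eliminate column a from the other rows.
After both pivots, the entry at constraint row 2, column c is 5.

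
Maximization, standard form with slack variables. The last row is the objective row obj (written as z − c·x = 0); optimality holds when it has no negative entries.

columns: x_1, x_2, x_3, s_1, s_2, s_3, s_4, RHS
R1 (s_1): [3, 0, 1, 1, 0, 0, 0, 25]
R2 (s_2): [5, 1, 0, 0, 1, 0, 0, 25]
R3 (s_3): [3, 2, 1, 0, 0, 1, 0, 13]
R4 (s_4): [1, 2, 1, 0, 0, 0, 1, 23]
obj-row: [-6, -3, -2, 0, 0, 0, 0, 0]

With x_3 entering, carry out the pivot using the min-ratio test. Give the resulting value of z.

Ratio test on column x_3 — row 1: 25/1 = 25; row 2: entry 0 ≤ 0; row 3: 13/1 = 13; row 4: 23/1 = 23. Minimum is 13 at row 3 (s_3 leaves); pivot element 1.
Pivot on row 3; the obj-row RHS becomes 0 − (-2)·13 = 26.

26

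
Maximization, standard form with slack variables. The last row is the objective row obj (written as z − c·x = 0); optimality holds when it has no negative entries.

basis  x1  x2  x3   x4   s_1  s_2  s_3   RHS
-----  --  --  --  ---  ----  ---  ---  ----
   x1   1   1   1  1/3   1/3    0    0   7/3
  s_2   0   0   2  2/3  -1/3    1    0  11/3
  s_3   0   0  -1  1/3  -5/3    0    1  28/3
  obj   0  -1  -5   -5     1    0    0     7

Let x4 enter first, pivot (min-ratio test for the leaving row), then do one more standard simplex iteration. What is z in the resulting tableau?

Ratio test on column x4 — row 1: (7/3)/(1/3) = 7; row 2: (11/3)/(2/3) = 11/2; row 3: (28/3)/(1/3) = 28. Minimum is 11/2 at row 2 (s_2 leaves); pivot element 2/3.
Pivot on row 2; the obj-row RHS becomes 7 − (-5)·(11/2) = 69/2.
Next entering variable (most negative obj-row entry -3/2): s_1.
Ratio test on column s_1 — row 1: (1/2)/(1/2) = 1; row 2: entry -1/2 ≤ 0; row 3: entry -3/2 ≤ 0. Minimum is 1 at row 1 (x1 leaves); pivot element 1/2.
After the second pivot the obj-row RHS is 69/2 − (-3/2)·1 = 36.

36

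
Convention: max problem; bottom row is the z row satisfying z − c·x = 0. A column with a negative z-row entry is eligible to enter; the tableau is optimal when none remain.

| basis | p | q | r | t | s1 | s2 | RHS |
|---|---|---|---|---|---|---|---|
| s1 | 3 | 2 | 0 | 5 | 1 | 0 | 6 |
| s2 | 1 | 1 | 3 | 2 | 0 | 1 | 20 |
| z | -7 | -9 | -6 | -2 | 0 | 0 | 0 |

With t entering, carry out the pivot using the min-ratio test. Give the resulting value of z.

Ratio test on column t — row 1: 6/5 = 6/5; row 2: 20/2 = 10. Minimum is 6/5 at row 1 (s1 leaves); pivot element 5.
Pivot on row 1; the z-row RHS becomes 0 − (-2)·(6/5) = 12/5.

12/5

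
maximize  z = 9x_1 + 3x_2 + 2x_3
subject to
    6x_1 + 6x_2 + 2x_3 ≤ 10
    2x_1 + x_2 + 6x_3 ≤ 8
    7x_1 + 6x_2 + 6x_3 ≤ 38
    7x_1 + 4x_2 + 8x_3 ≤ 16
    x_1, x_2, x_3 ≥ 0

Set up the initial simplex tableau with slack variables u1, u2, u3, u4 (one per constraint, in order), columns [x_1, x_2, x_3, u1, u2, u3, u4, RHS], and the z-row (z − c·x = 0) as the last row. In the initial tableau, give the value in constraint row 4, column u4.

1

Slack u4 belongs to constraint 4; its column is the unit vector e_4, so the entry in row 4 is 1.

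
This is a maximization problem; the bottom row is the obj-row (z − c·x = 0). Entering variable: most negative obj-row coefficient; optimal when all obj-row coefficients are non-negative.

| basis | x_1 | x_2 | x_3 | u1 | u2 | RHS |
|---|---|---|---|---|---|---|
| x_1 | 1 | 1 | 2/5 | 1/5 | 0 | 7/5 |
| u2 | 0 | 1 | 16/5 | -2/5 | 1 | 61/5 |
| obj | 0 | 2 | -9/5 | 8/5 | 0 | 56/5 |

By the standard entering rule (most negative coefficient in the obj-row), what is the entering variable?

Negative obj-row entries: x_3: -9/5.
The most negative is -9/5 in column x_3, so x_3 enters.

x_3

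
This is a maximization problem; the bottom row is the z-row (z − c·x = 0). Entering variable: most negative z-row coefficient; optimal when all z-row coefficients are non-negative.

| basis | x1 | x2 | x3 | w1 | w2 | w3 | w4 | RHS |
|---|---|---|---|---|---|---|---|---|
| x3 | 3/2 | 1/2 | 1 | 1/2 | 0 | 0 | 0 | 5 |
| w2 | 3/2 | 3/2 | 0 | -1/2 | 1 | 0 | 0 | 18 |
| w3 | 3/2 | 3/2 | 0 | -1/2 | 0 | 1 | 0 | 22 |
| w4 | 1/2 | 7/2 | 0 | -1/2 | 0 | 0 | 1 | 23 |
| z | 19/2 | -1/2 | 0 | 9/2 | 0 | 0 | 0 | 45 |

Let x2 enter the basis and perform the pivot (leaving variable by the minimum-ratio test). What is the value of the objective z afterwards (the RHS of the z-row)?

Ratio test on column x2 — row 1: 5/(1/2) = 10; row 2: 18/(3/2) = 12; row 3: 22/(3/2) = 44/3; row 4: 23/(7/2) = 46/7. Minimum is 46/7 at row 4 (w4 leaves); pivot element 7/2.
Pivot on row 4; the z-row RHS becomes 45 − (-1/2)·(46/7) = 338/7.

338/7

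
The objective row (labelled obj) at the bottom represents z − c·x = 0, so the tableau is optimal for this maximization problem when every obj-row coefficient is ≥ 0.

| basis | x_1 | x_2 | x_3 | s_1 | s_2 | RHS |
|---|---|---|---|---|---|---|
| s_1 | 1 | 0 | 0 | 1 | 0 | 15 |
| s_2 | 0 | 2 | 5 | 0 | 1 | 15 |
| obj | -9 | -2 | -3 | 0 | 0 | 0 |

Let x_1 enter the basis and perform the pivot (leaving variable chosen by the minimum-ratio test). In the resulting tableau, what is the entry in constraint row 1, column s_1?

Ratio test on column x_1 — row 1: 15/1 = 15; row 2: entry 0 ≤ 0. Minimum is 15 at row 1 (s_1 leaves); pivot element 1.
Divide row 1 by 1; eliminate column x_1 from the other rows.
In the new row 1, the s_1 entry is the old entry divided by the pivot: 1/1 = 1.

1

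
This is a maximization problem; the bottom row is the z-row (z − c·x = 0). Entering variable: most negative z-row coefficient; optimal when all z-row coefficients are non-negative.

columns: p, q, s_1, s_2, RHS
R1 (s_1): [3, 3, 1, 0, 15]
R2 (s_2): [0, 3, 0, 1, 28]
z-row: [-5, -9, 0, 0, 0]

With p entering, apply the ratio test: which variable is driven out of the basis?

Column p entries and ratios — s_1: 15/3 = 5; s_2: 0 ≤ 0, skip.
Smallest ratio is 5 in the row of s_1, so s_1 leaves.

s_1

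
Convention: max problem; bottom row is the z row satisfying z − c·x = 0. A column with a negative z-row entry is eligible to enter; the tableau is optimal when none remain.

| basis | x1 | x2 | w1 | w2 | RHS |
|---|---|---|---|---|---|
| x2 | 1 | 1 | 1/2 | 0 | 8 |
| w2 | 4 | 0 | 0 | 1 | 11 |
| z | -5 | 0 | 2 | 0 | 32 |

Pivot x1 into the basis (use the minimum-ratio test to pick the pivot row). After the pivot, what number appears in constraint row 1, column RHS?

21/4

Ratio test on column x1 — row 1: 8/1 = 8; row 2: 11/4 = 11/4. Minimum is 11/4 at row 2 (w2 leaves); pivot element 4.
Divide row 2 by 4; eliminate column x1 from the other rows.
Row 1 update in column RHS: 8 − 1·(11/4) = 21/4.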